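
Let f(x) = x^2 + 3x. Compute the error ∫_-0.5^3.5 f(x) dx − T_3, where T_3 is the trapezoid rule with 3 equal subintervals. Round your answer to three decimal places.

Exact integral: ∫_-0.5^3.5 f(x) dx ≈ 32.33333.
T_3 ≈ 33.51852.
Error ≈ 32.33333 − 33.51852 ≈ -1.185.

-1.185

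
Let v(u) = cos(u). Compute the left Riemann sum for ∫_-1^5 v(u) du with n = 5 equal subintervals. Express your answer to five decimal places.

0.05098

Δu = (5 − (-1))/5 = 1.2.
Left endpoints: -1, 0.2, 1.4, 2.6, 3.8.
v(-1) ≈ 0.54030, v(0.2) ≈ 0.98007, v(1.4) ≈ 0.16997, v(2.6) ≈ -0.85689, v(3.8) ≈ -0.79097.
Sum = Δu · [v(-1) + v(0.2) + v(1.4) + v(2.6) + v(3.8)].
Sum ≈ 0.05098.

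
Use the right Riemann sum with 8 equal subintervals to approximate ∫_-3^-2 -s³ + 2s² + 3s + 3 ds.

22.81640625

Δs = (-2 − (-3))/8 = 0.125.
Right endpoints: -2.875, -2.75, -2.625, -2.5, -2.375, -2.25, -2.125, -2.
f(-2.875) = 17751/512, f(-2.75) = 30.671875, f(-2.625) = 13821/512, f(-2.5) = 23.625, f(-2.375) = 10523/512, f(-2.25) = 17.765625, f(-2.125) = 7809/512, f(-2) = 13.
Sum = Δs · [f(-2.875) + f(-2.75) + f(-2.625) + ...].
Sum = 22.81640625.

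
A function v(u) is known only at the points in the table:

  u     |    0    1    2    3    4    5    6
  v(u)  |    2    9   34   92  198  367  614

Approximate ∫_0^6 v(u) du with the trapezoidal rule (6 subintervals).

Δu = 1.
T_6 = (1/2)·[2 + 2·9 + 2·34 + 2·92 + 2·198 + 2·367 + 614] = 1008.

1008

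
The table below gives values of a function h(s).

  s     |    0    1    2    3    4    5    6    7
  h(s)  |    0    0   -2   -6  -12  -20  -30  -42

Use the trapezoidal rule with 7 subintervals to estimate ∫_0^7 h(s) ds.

-91

Δs = 1.
T_7 = (1/2)·[0 + 2·0 + 2·(-2) + 2·(-6) + 2·(-12) + 2·(-20) + 2·(-30) + (-42)] = -91.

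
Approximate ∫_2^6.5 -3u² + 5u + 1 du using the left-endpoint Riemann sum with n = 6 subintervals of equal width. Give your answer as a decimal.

Δu = (6.5 − 2)/6 = 0.75.
Left endpoints: 2, 2.75, 3.5, 4.25, 5, 5.75.
f(2) = -1, f(2.75) = -7.9375, f(3.5) = -18.25, f(4.25) = -31.9375, f(5) = -49, f(5.75) = -69.4375.
Sum = Δu · [f(2) + f(2.75) + f(3.5) + ...].
Sum = -133.171875.

-133.171875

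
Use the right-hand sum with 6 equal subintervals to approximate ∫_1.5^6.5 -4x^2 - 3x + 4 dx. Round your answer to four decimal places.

-476.8981

Δx = (6.5 − 1.5)/6 = 5/6.
Right endpoints: 7/3, 19/6, 4, 29/6, 17/3, 6.5.
f(7/3) = -223/9, f(19/6) = -821/18, f(4) = -72, f(29/6) = -1871/18, f(17/3) = -1273/9, f(6.5) = -184.5.
Sum = Δx · [f(7/3) + f(19/6) + f(4) + ...].
Sum ≈ -476.8981.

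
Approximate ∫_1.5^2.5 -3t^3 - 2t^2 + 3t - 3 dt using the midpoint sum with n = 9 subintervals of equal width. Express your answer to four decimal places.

-30.6461

Δt = (2.5 − 1.5)/9 = 1/9.
Midpoints: 14/9, 5/3, 16/9, 17/9, 2, 19/9, 20/9, 7/3, 22/9.
f(14/9) = -3515/243, f(5/3) = -157/9, f(16/9) = -5065/243, f(17/9) = -5999/243, f(2) = -29, f(19/9) = -8215/243, f(20/9) = -9509/243, f(7/3) = -45, f(22/9) = -12499/243.
Sum = Δt · [f(14/9) + f(5/3) + f(16/9) + ...].
Sum ≈ -30.6461.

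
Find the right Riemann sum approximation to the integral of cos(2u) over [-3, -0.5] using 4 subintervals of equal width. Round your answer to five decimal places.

Δu = (-0.5 − (-3))/4 = 0.625.
Right endpoints: -2.375, -1.75, -1.125, -0.5.
f(-2.375) ≈ 0.03760, f(-1.75) ≈ -0.93646, f(-1.125) ≈ -0.62817, f(-0.5) ≈ 0.54030.
Sum = Δu · [f(-2.375) + f(-1.75) + f(-1.125) + f(-0.5)].
Sum ≈ -0.61670.

-0.61670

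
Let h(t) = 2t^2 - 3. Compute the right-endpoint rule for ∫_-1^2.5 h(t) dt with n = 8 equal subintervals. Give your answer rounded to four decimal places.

3.1035

Δt = (2.5 − (-1))/8 = 0.4375.
Right endpoints: -0.5625, -0.125, 0.3125, 0.75, 1.1875, 1.625, 2.0625, 2.5.
h(-0.5625) = -2.3671875, h(-0.125) = -2.96875, h(0.3125) = -2.8046875, h(0.75) = -1.875, h(1.1875) = -0.1796875, h(1.625) = 2.28125, h(2.0625) = 5.5078125, h(2.5) = 9.5.
Sum = Δt · [h(-0.5625) + h(-0.125) + h(0.3125) + ...].
Sum ≈ 3.1035.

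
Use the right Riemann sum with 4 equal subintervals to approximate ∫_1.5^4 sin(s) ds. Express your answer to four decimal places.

0.1524

Δs = (4 − 1.5)/4 = 0.625.
Right endpoints: 2.125, 2.75, 3.375, 4.
f(2.125) ≈ 0.8503, f(2.75) ≈ 0.3817, f(3.375) ≈ -0.2313, f(4) ≈ -0.7568.
Sum = Δs · [f(2.125) + f(2.75) + f(3.375) + f(4)].
Sum ≈ 0.1524.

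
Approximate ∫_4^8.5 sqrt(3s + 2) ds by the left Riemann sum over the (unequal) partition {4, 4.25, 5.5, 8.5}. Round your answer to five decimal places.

Subinterval widths: 0.25, 1.25, 3.
Left endpoints: 4, 4.25, 5.5.
f(4) ≈ 3.74166, f(4.25) ≈ 3.84057, f(5.5) ≈ 4.30116.
Sum = Σ Δs_i · f(s_i).
Sum ≈ 18.63962.

18.63962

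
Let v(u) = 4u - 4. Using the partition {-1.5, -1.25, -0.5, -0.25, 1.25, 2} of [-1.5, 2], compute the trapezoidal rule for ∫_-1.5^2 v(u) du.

-10.5

Subinterval widths: 0.25, 0.75, 0.25, 1.5, 0.75.
v(-1.5) = -10, v(-1.25) = -9, v(-0.5) = -6, v(-0.25) = -5, v(1.25) = 1, v(2) = 4.
On each subinterval the trapezoid contributes (Δu_i/2)·[v(u_{i-1}) + v(u_i)].
Sum = -10.5.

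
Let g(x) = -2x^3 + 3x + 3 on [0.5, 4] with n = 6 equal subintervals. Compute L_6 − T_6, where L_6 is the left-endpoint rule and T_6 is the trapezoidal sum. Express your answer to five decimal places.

L_6 ≈ -62.3255208.
T_6 = -96.5234375.
L_6 − T_6 ≈ 34.19792.

34.19792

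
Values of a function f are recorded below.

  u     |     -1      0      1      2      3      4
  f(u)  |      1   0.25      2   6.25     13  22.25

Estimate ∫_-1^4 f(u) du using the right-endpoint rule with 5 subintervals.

43.75

Δu = 1.
Sum = 1·[0.25 + 2 + 6.25 + 13 + 22.25] = 43.75.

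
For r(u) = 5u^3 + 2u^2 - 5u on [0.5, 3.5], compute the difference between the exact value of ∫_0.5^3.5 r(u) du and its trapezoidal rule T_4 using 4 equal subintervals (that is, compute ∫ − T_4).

Exact integral: ∫_0.5^3.5 r(u) du = 186.
T_4 = 195.
Error = 186 − 195 = -9.

-9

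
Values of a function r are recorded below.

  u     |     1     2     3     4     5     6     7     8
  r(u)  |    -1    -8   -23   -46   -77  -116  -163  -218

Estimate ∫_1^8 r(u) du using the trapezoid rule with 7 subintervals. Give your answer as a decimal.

-542.5

Δu = 1.
T_7 = (1/2)·[(-1) + 2·(-8) + 2·(-23) + 2·(-46) + 2·(-77) + 2·(-116) + 2·(-163) + (-218)] = -542.5.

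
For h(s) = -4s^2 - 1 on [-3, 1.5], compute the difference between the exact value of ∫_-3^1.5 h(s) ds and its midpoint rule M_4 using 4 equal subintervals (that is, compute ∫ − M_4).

-1.8984375

Exact integral: ∫_-3^1.5 h(s) ds = -45.
M_4 = -43.1015625.
Error = -45 − (-43.1015625) = -1.8984375.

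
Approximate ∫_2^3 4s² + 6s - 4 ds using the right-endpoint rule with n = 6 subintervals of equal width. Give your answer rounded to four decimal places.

38.5185

Δs = (3 − 2)/6 = 1/6.
Right endpoints: 13/6, 7/3, 2.5, 8/3, 17/6, 3.
f(13/6) = 250/9, f(7/3) = 286/9, f(2.5) = 36, f(8/3) = 364/9, f(17/6) = 406/9, f(3) = 50.
Sum = Δs · [f(13/6) + f(7/3) + f(2.5) + ...].
Sum ≈ 38.5185.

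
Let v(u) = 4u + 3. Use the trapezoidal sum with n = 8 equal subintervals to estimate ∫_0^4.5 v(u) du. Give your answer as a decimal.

54

Δu = (4.5 − 0)/8 = 0.5625.
v(0) = 3, v(0.5625) = 5.25, v(1.125) = 7.5, v(1.6875) = 9.75, v(2.25) = 12, v(2.8125) = 14.25, v(3.375) = 16.5, v(3.9375) = 18.75, v(4.5) = 21.
T_8 = (Δu/2)·[v(u_0) + 2v(u_1) + ... + 2v(u_{7}) + v(u_8)].
Sum = 54.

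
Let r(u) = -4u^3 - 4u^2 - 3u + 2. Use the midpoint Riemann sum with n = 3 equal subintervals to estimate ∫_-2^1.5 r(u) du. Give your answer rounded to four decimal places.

Δu = (1.5 − (-2))/3 = 7/6.
Midpoints: -17/12, -0.25, 11/12.
r(-17/12) = 4145/432, r(-0.25) = 2.5625, r(11/12) = -3107/432.
Sum = Δu · [r(-17/12) + r(-0.25) + r(11/12)].
Sum ≈ 5.7928.

5.7928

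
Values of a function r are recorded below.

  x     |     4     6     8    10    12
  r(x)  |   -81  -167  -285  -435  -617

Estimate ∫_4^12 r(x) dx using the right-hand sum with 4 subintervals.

Δx = 2.
Sum = 2·[(-167) + (-285) + (-435) + (-617)] = -3008.

-3008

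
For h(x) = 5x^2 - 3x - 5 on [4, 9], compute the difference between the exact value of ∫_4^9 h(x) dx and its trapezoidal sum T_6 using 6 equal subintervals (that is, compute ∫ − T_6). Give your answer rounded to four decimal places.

-2.8935

Exact integral: ∫_4^9 h(x) dx ≈ 985.833333.
T_6 ≈ 988.726852.
Error ≈ 985.833333 − 988.726852 ≈ -2.8935.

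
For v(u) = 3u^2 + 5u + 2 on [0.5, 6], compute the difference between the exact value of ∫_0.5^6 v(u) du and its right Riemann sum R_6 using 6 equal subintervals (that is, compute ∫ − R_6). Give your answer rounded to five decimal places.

Exact integral: ∫_0.5^6 v(u) du = 316.25.
R_6 ≈ 380.3211806.
Error ≈ 316.25 − 380.3211806 ≈ -64.07118.

-64.07118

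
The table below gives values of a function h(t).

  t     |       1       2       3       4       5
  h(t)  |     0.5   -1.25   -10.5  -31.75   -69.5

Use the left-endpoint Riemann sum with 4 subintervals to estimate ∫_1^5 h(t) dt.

-43

Δt = 1.
Sum = 1·[0.5 + (-1.25) + (-10.5) + (-31.75)] = -43.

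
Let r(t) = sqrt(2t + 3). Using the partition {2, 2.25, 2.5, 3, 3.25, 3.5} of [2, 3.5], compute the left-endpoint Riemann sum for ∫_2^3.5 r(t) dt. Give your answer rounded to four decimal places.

Subinterval widths: 0.25, 0.25, 0.5, 0.25, 0.25.
Left endpoints: 2, 2.25, 2.5, 3, 3.25.
r(2) ≈ 2.6458, r(2.25) ≈ 2.7386, r(2.5) ≈ 2.8284, r(3) ≈ 3.0000, r(3.25) ≈ 3.0822.
Sum = Σ Δt_i · r(t_i).
Sum ≈ 4.2809.

4.2809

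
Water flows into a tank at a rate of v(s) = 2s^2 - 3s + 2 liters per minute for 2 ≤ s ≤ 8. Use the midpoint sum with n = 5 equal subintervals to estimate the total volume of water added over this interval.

256.56

Δs = (8 − 2)/5 = 1.2.
Midpoints: 2.6, 3.8, 5, 6.2, 7.4.
v(2.6) = 7.72, v(3.8) = 19.48, v(5) = 37, v(6.2) = 60.28, v(7.4) = 89.32.
Sum = Δs · [v(2.6) + v(3.8) + v(5) + v(6.2) + v(7.4)].
Sum = 256.56.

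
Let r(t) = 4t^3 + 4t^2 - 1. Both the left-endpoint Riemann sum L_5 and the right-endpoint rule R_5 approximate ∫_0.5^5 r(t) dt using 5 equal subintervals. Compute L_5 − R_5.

-538.65

L_5 = 540.09.
R_5 = 1078.74.
L_5 − R_5 = -538.65.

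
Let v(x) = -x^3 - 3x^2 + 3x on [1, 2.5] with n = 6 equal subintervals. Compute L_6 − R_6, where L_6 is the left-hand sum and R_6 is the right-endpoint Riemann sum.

L_6 = -13.16015625.
R_6 = -19.62890625.
L_6 − R_6 = 6.46875.

6.46875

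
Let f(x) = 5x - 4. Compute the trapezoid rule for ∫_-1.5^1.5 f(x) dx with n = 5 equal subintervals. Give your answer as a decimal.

-12

Δx = (1.5 − (-1.5))/5 = 0.6.
f(-1.5) = -11.5, f(-0.9) = -8.5, f(-0.3) = -5.5, f(0.3) = -2.5, f(0.9) = 0.5, f(1.5) = 3.5.
T_5 = (Δx/2)·[f(x_0) + 2f(x_1) + ... + 2f(x_{4}) + f(x_5)].
Sum = -12.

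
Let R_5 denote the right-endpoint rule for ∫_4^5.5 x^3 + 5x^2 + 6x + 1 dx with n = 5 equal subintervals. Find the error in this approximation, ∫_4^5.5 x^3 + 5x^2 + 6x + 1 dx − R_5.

Exact integral: ∫_4^5.5 f(x) dx = 379.640625.
R_5 = 407.4675.
Error = 379.640625 − 407.4675 = -27.826875.

-27.826875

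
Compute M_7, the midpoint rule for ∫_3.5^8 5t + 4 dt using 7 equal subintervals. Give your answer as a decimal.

147.375

Δt = (8 − 3.5)/7 = 9/14.
Midpoints: 107/28, 125/28, 143/28, 5.75, 179/28, 197/28, 215/28.
f(107/28) = 647/28, f(125/28) = 737/28, f(143/28) = 827/28, f(5.75) = 32.75, f(179/28) = 1007/28, f(197/28) = 1097/28, f(215/28) = 1187/28.
Sum = Δt · [f(107/28) + f(125/28) + f(143/28) + ...].
Sum = 147.375.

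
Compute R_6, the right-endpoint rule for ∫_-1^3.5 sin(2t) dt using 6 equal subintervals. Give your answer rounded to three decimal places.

Δt = (3.5 − (-1))/6 = 0.75.
Right endpoints: -0.25, 0.5, 1.25, 2, 2.75, 3.5.
f(-0.25) ≈ -0.479, f(0.5) ≈ 0.841, f(1.25) ≈ 0.598, f(2) ≈ -0.757, f(2.75) ≈ -0.706, f(3.5) ≈ 0.657.
Sum = Δt · [f(-0.25) + f(0.5) + f(1.25) + ...].
Sum ≈ 0.116.

0.116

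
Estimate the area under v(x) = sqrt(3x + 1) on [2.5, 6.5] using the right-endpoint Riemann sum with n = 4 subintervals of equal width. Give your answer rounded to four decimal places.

15.9100

Δx = (6.5 − 2.5)/4 = 1.
Right endpoints: 3.5, 4.5, 5.5, 6.5.
v(3.5) ≈ 3.3912, v(4.5) ≈ 3.8079, v(5.5) ≈ 4.1833, v(6.5) ≈ 4.5277.
Sum = Δx · [v(3.5) + v(4.5) + v(5.5) + v(6.5)].
Sum ≈ 15.9100.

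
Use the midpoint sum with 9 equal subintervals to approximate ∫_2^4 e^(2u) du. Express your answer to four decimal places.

1451.2063

Δu = (4 − 2)/9 = 2/9.
Midpoints: 19/9, 7/3, 23/9, 25/9, 3, 29/9, 31/9, 11/3, 35/9.
f(19/9) ≈ 68.1848, f(7/3) ≈ 106.3427, f(23/9) ≈ 165.8545, f(25/9) ≈ 258.6706, f(3) ≈ 403.4288, f(29/9) ≈ 629.1970, f(31/9) ≈ 981.3105, f(11/3) ≈ 1530.4749, f(35/9) ≈ 2386.9646.
Sum = Δu · [f(19/9) + f(7/3) + f(23/9) + ...].
Sum ≈ 1451.2063.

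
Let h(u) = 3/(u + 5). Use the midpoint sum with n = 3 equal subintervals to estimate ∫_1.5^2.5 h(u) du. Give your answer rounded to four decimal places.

0.4292

Δu = (2.5 − 1.5)/3 = 1/3.
Midpoints: 5/3, 2, 7/3.
h(5/3) = 0.45, h(2) = 3/7, h(7/3) = 9/22.
Sum = Δu · [h(5/3) + h(2) + h(7/3)].
Sum ≈ 0.4292.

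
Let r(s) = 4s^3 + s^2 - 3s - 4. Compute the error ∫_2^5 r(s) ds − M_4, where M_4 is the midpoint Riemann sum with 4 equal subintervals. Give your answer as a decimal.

Exact integral: ∫_2^5 r(s) ds = 604.5.
M_4 = 598.453125.
Error = 604.5 − 598.453125 = 6.046875.

6.046875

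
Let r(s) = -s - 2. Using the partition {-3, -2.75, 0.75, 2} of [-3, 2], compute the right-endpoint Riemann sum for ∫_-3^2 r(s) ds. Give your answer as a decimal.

Subinterval widths: 0.25, 3.5, 1.25.
Right endpoints: -2.75, 0.75, 2.
r(-2.75) = 0.75, r(0.75) = -2.75, r(2) = -4.
Sum = Σ Δs_i · r(s_i).
Sum = -14.4375.

-14.4375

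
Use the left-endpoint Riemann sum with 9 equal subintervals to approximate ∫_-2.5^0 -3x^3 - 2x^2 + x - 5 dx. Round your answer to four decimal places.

Δx = (0 − (-2.5))/9 = 5/18.
Left endpoints: -2.5, -20/9, -35/18, -5/3, -25/18, -10/9, -5/6, -5/9, -5/18.
f(-2.5) = 26.875, f(-20/9) = 3845/243, f(-35/18) = 14675/1944, f(-5/3) = 5/3, f(-25/18) = -4295/1944, f(-10/9) = -1085/243, f(-5/6) = -395/72, f(-5/9) = -1375/243, f(-5/18) = -10435/1944.
Sum = Δx · [f(-2.5) + f(-20/9) + f(-35/18) + ...].
Sum ≈ 7.9797.

7.9797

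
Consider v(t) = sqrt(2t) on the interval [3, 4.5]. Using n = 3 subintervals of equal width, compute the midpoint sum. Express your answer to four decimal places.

Δt = (4.5 − 3)/3 = 0.5.
Midpoints: 3.25, 3.75, 4.25.
v(3.25) ≈ 2.5495, v(3.75) ≈ 2.7386, v(4.25) ≈ 2.9155.
Sum = Δt · [v(3.25) + v(3.75) + v(4.25)].
Sum ≈ 4.1018.

4.1018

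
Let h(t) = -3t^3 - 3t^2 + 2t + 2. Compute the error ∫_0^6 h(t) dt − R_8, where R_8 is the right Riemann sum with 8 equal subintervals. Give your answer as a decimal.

295.875

Exact integral: ∫_0^6 h(t) dt = -1140.
R_8 = -1435.875.
Error = -1140 − (-1435.875) = 295.875.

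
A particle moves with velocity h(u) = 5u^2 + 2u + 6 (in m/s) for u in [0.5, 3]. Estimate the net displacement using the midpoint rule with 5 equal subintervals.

68.28125

Δu = (3 − 0.5)/5 = 0.5.
Midpoints: 0.75, 1.25, 1.75, 2.25, 2.75.
h(0.75) = 10.3125, h(1.25) = 16.3125, h(1.75) = 24.8125, h(2.25) = 35.8125, h(2.75) = 49.3125.
Sum = Δu · [h(0.75) + h(1.25) + h(1.75) + h(2.25) + h(2.75)].
Sum = 68.28125.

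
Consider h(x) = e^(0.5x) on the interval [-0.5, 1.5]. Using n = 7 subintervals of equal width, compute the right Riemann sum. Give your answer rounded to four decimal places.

2.8721

Δx = (1.5 − (-0.5))/7 = 2/7.
Right endpoints: -3/14, 1/14, 5/14, 9/14, 13/14, 17/14, 1.5.
h(-3/14) ≈ 0.8984, h(1/14) ≈ 1.0364, h(5/14) ≈ 1.1955, h(9/14) ≈ 1.3791, h(13/14) ≈ 1.5909, h(17/14) ≈ 1.8352, h(1.5) ≈ 2.1170.
Sum = Δx · [h(-3/14) + h(1/14) + h(5/14) + ...].
Sum ≈ 2.8721.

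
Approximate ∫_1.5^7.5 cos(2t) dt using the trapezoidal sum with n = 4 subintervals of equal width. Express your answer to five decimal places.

0.02708

Δt = (7.5 − 1.5)/4 = 1.5.
f(1.5) ≈ -0.98999, f(3) ≈ 0.96017, f(4.5) ≈ -0.91113, f(6) ≈ 0.84385, f(7.5) ≈ -0.75969.
T_4 = (Δt/2)·[f(t_0) + 2f(t_1) + 2f(t_2) + 2f(t_3) + f(t_4)].
Sum ≈ 0.02708.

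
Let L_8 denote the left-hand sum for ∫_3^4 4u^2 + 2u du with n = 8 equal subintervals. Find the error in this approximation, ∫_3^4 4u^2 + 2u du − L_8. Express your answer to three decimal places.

1.865

Exact integral: ∫_3^4 f(u) du ≈ 56.33333.
L_8 = 54.46875.
Error ≈ 56.33333 − 54.46875 ≈ 1.865.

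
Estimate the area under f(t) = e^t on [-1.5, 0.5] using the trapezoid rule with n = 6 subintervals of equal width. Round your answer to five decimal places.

Δt = (0.5 − (-1.5))/6 = 1/3.
f(-1.5) ≈ 0.22313, f(-7/6) ≈ 0.31140, f(-5/6) ≈ 0.43460, f(-0.5) ≈ 0.60653, f(-1/6) ≈ 0.84648, f(1/6) ≈ 1.18136, f(0.5) ≈ 1.64872.
T_6 = (Δt/2)·[f(t_0) + 2f(t_1) + ... + 2f(t_{5}) + f(t_6)].
Sum ≈ 1.43877.

1.43877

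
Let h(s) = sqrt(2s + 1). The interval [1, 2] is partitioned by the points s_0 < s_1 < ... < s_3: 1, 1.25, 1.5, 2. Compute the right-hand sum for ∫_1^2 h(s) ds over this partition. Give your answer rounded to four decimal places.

2.0857

Subinterval widths: 0.25, 0.25, 0.5.
Right endpoints: 1.25, 1.5, 2.
h(1.25) ≈ 1.8708, h(1.5) ≈ 2.0000, h(2) ≈ 2.2361.
Sum = Σ Δs_i · h(s_i).
Sum ≈ 2.0857.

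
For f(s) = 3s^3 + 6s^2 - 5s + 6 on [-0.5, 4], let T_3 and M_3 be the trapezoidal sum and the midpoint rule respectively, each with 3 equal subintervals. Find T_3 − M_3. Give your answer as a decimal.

T_3 = 344.53125.
M_3 = 289.4765625.
T_3 − M_3 = 55.0546875.

55.0546875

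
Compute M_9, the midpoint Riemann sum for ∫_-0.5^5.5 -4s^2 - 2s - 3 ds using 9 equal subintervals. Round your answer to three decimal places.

Δs = (5.5 − (-0.5))/9 = 2/3.
Midpoints: -1/6, 0.5, 7/6, 11/6, 2.5, 19/6, 23/6, 4.5, 31/6.
f(-1/6) = -25/9, f(0.5) = -5, f(7/6) = -97/9, f(11/6) = -181/9, f(2.5) = -33, f(19/6) = -445/9, f(23/6) = -625/9, f(4.5) = -93, f(31/6) = -1081/9.
Sum = Δs · [f(-1/6) + f(0.5) + f(7/6) + ...].
Sum ≈ -269.111.

-269.111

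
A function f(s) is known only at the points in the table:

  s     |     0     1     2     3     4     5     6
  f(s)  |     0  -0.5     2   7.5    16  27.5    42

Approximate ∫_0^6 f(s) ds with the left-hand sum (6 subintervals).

52.5

Δs = 1.
Sum = 1·[0 + (-0.5) + 2 + 7.5 + 16 + 27.5] = 52.5.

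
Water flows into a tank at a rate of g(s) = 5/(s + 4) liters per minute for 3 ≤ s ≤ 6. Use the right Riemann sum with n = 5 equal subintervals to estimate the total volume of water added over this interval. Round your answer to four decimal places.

Δs = (6 − 3)/5 = 0.6.
Right endpoints: 3.6, 4.2, 4.8, 5.4, 6.
g(3.6) = 25/38, g(4.2) = 25/41, g(4.8) = 25/44, g(5.4) = 25/47, g(6) = 0.5.
Sum = Δs · [g(3.6) + g(4.2) + g(4.8) + g(5.4) + g(6)].
Sum ≈ 1.7206.

1.7206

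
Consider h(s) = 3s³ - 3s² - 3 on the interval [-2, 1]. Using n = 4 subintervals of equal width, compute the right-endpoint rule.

-17.859375

Δs = (1 − (-2))/4 = 0.75.
Right endpoints: -1.25, -0.5, 0.25, 1.
h(-1.25) = -13.546875, h(-0.5) = -4.125, h(0.25) = -3.140625, h(1) = -3.
Sum = Δs · [h(-1.25) + h(-0.5) + h(0.25) + h(1)].
Sum = -17.859375.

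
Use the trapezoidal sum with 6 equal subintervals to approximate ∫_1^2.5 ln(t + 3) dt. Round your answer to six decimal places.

2.330582

Δt = (2.5 − 1)/6 = 0.25.
f(1) ≈ 1.386294, f(1.25) ≈ 1.446919, f(1.5) ≈ 1.504077, f(1.75) ≈ 1.558145, f(2) ≈ 1.609438, f(2.25) ≈ 1.658228, f(2.5) ≈ 1.704748.
T_6 = (Δt/2)·[f(t_0) + 2f(t_1) + ... + 2f(t_{5}) + f(t_6)].
Sum ≈ 2.330582.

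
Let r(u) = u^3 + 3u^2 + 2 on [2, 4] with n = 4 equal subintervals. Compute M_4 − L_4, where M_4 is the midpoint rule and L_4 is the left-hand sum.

21.5

M_4 = 119.5.
L_4 = 98.
M_4 − L_4 = 21.5.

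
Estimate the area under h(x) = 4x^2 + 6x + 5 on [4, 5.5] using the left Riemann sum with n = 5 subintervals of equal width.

176.94

Δx = (5.5 − 4)/5 = 0.3.
Left endpoints: 4, 4.3, 4.6, 4.9, 5.2.
h(4) = 93, h(4.3) = 104.76, h(4.6) = 117.24, h(4.9) = 130.44, h(5.2) = 144.36.
Sum = Δx · [h(4) + h(4.3) + h(4.6) + h(4.9) + h(5.2)].
Sum = 176.94.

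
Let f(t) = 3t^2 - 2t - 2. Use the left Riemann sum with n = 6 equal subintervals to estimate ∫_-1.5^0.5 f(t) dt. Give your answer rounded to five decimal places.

3.27778

Δt = (0.5 − (-1.5))/6 = 1/3.
Left endpoints: -1.5, -7/6, -5/6, -0.5, -1/6, 1/6.
f(-1.5) = 7.75, f(-7/6) = 53/12, f(-5/6) = 1.75, f(-0.5) = -0.25, f(-1/6) = -19/12, f(1/6) = -2.25.
Sum = Δt · [f(-1.5) + f(-7/6) + f(-5/6) + ...].
Sum ≈ 3.27778.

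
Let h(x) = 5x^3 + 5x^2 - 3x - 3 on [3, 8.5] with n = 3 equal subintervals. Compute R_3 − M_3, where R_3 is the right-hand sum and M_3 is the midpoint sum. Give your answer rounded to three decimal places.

3387.475

R_3 ≈ 10537.89815.
M_3 ≈ 7150.42332.
R_3 − M_3 ≈ 3387.475.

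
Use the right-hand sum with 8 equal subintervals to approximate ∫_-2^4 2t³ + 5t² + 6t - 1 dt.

366.1875

Δt = (4 − (-2))/8 = 0.75.
Right endpoints: -1.25, -0.5, 0.25, 1, 1.75, 2.5, 3.25, 4.
f(-1.25) = -4.59375, f(-0.5) = -3, f(0.25) = 0.84375, f(1) = 12, f(1.75) = 35.53125, f(2.5) = 76.5, f(3.25) = 139.96875, f(4) = 231.
Sum = Δt · [f(-1.25) + f(-0.5) + f(0.25) + ...].
Sum = 366.1875.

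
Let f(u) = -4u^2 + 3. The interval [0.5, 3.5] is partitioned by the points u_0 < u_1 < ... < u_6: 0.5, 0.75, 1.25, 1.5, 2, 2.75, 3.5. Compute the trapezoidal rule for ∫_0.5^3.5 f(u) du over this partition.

Subinterval widths: 0.25, 0.5, 0.25, 0.5, 0.75, 0.75.
f(0.5) = 2, f(0.75) = 0.75, f(1.25) = -3.25, f(1.5) = -6, f(2) = -13, f(2.75) = -27.25, f(3.5) = -46.
On each subinterval the trapezoid contributes (Δu_i/2)·[f(u_{i-1}) + f(u_i)].
Sum = -48.75.

-48.75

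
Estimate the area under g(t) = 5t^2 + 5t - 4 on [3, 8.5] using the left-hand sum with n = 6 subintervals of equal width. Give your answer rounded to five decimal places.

Δt = (8.5 − 3)/6 = 11/12.
Left endpoints: 3, 47/12, 29/6, 5.75, 20/3, 91/12.
g(3) = 56, g(47/12) = 13289/144, g(29/6) = 4931/36, g(5.75) = 190.0625, g(20/3) = 2264/9, g(91/12) = 46289/144.
Sum = Δt · [g(3) + g(47/12) + g(29/6) + ...].
Sum ≈ 960.96586.

960.96586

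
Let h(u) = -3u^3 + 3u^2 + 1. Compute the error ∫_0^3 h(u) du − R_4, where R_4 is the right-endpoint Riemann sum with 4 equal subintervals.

Exact integral: ∫_0^3 h(u) du = -30.75.
R_4 = -53.953125.
Error = -30.75 − (-53.953125) = 23.203125.

23.203125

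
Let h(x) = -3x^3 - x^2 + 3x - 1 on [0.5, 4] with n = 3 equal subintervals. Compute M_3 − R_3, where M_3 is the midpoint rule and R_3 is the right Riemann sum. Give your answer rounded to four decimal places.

M_3 ≈ -184.683738.
R_3 ≈ -324.835648.
M_3 − R_3 ≈ 140.1519.

140.1519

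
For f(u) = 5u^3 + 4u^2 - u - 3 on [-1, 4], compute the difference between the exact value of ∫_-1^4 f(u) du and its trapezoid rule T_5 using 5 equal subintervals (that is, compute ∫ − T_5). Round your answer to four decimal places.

Exact integral: ∫_-1^4 f(u) du ≈ 382.916667.
T_5 = 405.
Error ≈ 382.916667 − 405 ≈ -22.0833.

-22.0833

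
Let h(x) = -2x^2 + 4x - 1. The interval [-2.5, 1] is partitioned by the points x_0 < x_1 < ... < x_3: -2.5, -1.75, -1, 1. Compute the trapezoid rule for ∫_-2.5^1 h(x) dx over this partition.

-28.03125

Subinterval widths: 0.75, 0.75, 2.
h(-2.5) = -23.5, h(-1.75) = -14.125, h(-1) = -7, h(1) = 1.
On each subinterval the trapezoid contributes (Δx_i/2)·[h(x_{i-1}) + h(x_i)].
Sum = -28.03125.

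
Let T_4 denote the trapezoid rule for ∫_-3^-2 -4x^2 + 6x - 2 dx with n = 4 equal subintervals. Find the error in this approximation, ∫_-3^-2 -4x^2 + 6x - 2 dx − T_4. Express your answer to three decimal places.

Exact integral: ∫_-3^-2 f(x) dx ≈ -42.33333.
T_4 = -42.375.
Error ≈ -42.33333 − (-42.375) ≈ 0.042.

0.042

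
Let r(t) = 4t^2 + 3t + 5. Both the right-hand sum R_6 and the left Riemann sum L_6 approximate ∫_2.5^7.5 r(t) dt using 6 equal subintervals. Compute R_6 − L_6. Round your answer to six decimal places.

R_6 ≈ 733.56481481.
L_6 ≈ 554.39814815.
R_6 − L_6 ≈ 179.166667.

179.166667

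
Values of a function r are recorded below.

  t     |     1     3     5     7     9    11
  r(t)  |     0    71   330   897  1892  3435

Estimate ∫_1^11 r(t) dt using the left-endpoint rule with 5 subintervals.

Δt = 2.
Sum = 2·[0 + 71 + 330 + 897 + 1892] = 6380.

6380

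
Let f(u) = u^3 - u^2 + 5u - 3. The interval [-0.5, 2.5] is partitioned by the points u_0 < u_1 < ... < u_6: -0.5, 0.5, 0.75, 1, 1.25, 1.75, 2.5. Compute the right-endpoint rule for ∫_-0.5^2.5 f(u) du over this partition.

19.1171875

Subinterval widths: 1, 0.25, 0.25, 0.25, 0.5, 0.75.
Right endpoints: 0.5, 0.75, 1, 1.25, 1.75, 2.5.
f(0.5) = -0.625, f(0.75) = 0.609375, f(1) = 2, f(1.25) = 3.640625, f(1.75) = 8.046875, f(2.5) = 18.875.
Sum = Σ Δu_i · f(u_i).
Sum = 19.1171875.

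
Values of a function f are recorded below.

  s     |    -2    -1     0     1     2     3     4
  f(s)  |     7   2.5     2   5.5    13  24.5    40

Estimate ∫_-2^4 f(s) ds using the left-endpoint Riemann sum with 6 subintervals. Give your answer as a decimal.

54.5

Δs = 1.
Sum = 1·[7 + 2.5 + 2 + 5.5 + 13 + 24.5] = 54.5.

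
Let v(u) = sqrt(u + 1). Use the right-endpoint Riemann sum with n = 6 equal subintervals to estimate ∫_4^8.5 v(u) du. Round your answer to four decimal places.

12.3815

Δu = (8.5 − 4)/6 = 0.75.
Right endpoints: 4.75, 5.5, 6.25, 7, 7.75, 8.5.
v(4.75) ≈ 2.3979, v(5.5) ≈ 2.5495, v(6.25) ≈ 2.6926, v(7) ≈ 2.8284, v(7.75) ≈ 2.9580, v(8.5) ≈ 3.0822.
Sum = Δu · [v(4.75) + v(5.5) + v(6.25) + ...].
Sum ≈ 12.3815.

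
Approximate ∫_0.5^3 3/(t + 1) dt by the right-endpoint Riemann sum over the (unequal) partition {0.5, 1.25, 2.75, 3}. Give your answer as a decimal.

2.3875

Subinterval widths: 0.75, 1.5, 0.25.
Right endpoints: 1.25, 2.75, 3.
f(1.25) = 4/3, f(2.75) = 0.8, f(3) = 0.75.
Sum = Σ Δt_i · f(t_i).
Sum = 2.3875.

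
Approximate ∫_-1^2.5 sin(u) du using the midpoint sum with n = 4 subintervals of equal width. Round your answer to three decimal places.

Δu = (2.5 − (-1))/4 = 0.875.
Midpoints: -0.5625, 0.3125, 1.1875, 2.0625.
f(-0.5625) ≈ -0.533, f(0.3125) ≈ 0.307, f(1.1875) ≈ 0.927, f(2.0625) ≈ 0.882.
Sum = Δu · [f(-0.5625) + f(0.3125) + f(1.1875) + f(2.0625)].
Sum ≈ 1.385.

1.385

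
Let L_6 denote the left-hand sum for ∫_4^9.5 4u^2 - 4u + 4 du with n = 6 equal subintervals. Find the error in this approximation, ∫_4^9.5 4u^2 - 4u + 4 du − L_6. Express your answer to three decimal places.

Exact integral: ∫_4^9.5 f(u) du ≈ 931.33333.
L_6 ≈ 808.37269.
Error ≈ 931.33333 − 808.37269 ≈ 122.961.

122.961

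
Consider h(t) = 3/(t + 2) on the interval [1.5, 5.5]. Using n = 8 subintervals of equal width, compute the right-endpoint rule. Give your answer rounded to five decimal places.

2.17612

Δt = (5.5 − 1.5)/8 = 0.5.
Right endpoints: 2, 2.5, 3, 3.5, 4, 4.5, 5, 5.5.
h(2) = 0.75, h(2.5) = 2/3, h(3) = 0.6, h(3.5) = 6/11, h(4) = 0.5, h(4.5) = 6/13, h(5) = 3/7, h(5.5) = 0.4.
Sum = Δt · [h(2) + h(2.5) + h(3) + ...].
Sum ≈ 2.17612.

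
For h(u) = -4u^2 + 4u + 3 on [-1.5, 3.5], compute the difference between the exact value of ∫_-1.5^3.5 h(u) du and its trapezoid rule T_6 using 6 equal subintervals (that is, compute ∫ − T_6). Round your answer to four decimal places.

2.3148

Exact integral: ∫_-1.5^3.5 h(u) du ≈ -26.666667.
T_6 ≈ -28.981481.
Error ≈ -26.666667 − (-28.981481) ≈ 2.3148.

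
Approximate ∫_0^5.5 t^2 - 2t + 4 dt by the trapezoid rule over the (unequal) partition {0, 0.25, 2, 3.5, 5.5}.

50

Subinterval widths: 0.25, 1.75, 1.5, 2.
f(0) = 4, f(0.25) = 3.5625, f(2) = 4, f(3.5) = 9.25, f(5.5) = 23.25.
On each subinterval the trapezoid contributes (Δt_i/2)·[f(t_{i-1}) + f(t_i)].
Sum = 50.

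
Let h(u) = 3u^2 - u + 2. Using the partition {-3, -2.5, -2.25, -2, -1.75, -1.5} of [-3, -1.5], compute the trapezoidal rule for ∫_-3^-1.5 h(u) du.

30.09375

Subinterval widths: 0.5, 0.25, 0.25, 0.25, 0.25.
h(-3) = 32, h(-2.5) = 23.25, h(-2.25) = 19.4375, h(-2) = 16, h(-1.75) = 12.9375, h(-1.5) = 10.25.
On each subinterval the trapezoid contributes (Δu_i/2)·[h(u_{i-1}) + h(u_i)].
Sum = 30.09375.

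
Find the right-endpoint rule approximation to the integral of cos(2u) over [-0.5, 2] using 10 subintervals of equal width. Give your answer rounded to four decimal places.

Δu = (2 − (-0.5))/10 = 0.25.
Right endpoints: -0.25, 0, 0.25, 0.5, 0.75, 1, 1.25, 1.5, 1.75, 2.
f(-0.25) ≈ 0.8776, f(0) ≈ 1.0000, f(0.25) ≈ 0.8776, f(0.5) ≈ 0.5403, f(0.75) ≈ 0.0707, f(1) ≈ -0.4161, f(1.25) ≈ -0.8011, f(1.5) ≈ -0.9900, f(1.75) ≈ -0.9365, f(2) ≈ -0.6536.
Sum = Δu · [f(-0.25) + f(0) + f(0.25) + ...].
Sum ≈ -0.1078.

-0.1078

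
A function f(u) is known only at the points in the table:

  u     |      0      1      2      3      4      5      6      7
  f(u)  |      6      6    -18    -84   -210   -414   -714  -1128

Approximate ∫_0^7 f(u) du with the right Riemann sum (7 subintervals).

Δu = 1.
Sum = 1·[6 + (-18) + (-84) + (-210) + (-414) + (-714) + (-1128)] = -2562.

-2562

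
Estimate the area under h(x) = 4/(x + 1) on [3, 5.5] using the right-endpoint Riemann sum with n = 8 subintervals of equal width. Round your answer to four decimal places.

1.8832

Δx = (5.5 − 3)/8 = 0.3125.
Right endpoints: 3.3125, 3.625, 3.9375, 4.25, 4.5625, 4.875, 5.1875, 5.5.
h(3.3125) = 64/69, h(3.625) = 32/37, h(3.9375) = 64/79, h(4.25) = 16/21, h(4.5625) = 64/89, h(4.875) = 32/47, h(5.1875) = 64/99, h(5.5) = 8/13.
Sum = Δx · [h(3.3125) + h(3.625) + h(3.9375) + ...].
Sum ≈ 1.8832.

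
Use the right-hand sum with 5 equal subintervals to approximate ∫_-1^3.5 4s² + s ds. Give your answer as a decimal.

88.83

Δs = (3.5 − (-1))/5 = 0.9.
Right endpoints: -0.1, 0.8, 1.7, 2.6, 3.5.
f(-0.1) = -0.06, f(0.8) = 3.36, f(1.7) = 13.26, f(2.6) = 29.64, f(3.5) = 52.5.
Sum = Δs · [f(-0.1) + f(0.8) + f(1.7) + f(2.6) + f(3.5)].
Sum = 88.83.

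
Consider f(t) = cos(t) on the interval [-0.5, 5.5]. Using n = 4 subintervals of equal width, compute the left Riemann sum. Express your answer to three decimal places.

Δt = (5.5 − (-0.5))/4 = 1.5.
Left endpoints: -0.5, 1, 2.5, 4.
f(-0.5) ≈ 0.878, f(1) ≈ 0.540, f(2.5) ≈ -0.801, f(4) ≈ -0.654.
Sum = Δt · [f(-0.5) + f(1) + f(2.5) + f(4)].
Sum ≈ -0.055.

-0.055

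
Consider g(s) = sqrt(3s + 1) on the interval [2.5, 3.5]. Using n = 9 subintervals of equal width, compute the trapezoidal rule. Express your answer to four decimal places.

3.1592

Δs = (3.5 − 2.5)/9 = 1/9.
g(2.5) ≈ 2.9155, g(47/18) ≈ 2.9721, g(49/18) ≈ 3.0277, g(17/6) ≈ 3.0822, g(53/18) ≈ 3.1358, g(55/18) ≈ 3.1885, g(19/6) ≈ 3.2404, g(59/18) ≈ 3.2914, g(61/18) ≈ 3.3417, g(3.5) ≈ 3.3912.
T_9 = (Δs/2)·[g(s_0) + 2g(s_1) + ... + 2g(s_{8}) + g(s_9)].
Sum ≈ 3.1592.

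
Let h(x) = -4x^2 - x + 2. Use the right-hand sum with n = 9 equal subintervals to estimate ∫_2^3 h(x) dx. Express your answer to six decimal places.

Δx = (3 − 2)/9 = 1/9.
Right endpoints: 19/9, 20/9, 7/3, 22/9, 23/9, 8/3, 25/9, 26/9, 3.
h(19/9) = -1453/81, h(20/9) = -1618/81, h(7/3) = -199/9, h(22/9) = -1972/81, h(23/9) = -2161/81, h(8/3) = -262/9, h(25/9) = -2563/81, h(26/9) = -2776/81, h(3) = -37.
Sum = Δx · [h(19/9) + h(20/9) + h(7/3) + ...].
Sum ≈ -27.008230.

-27.008230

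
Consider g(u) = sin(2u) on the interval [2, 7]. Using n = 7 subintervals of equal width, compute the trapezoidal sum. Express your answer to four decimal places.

-0.3256

Δu = (7 − 2)/7 = 5/7.
g(2) ≈ -0.7568, g(19/7) ≈ -0.7543, g(24/7) ≈ 0.5430, g(29/7) ≈ 0.9082, g(34/7) ≈ -0.2855, g(39/7) ≈ -0.9892, g(44/7) ≈ 0.0051, g(7) ≈ 0.9906.
T_7 = (Δu/2)·[g(u_0) + 2g(u_1) + ... + 2g(u_{6}) + g(u_7)].
Sum ≈ -0.3256.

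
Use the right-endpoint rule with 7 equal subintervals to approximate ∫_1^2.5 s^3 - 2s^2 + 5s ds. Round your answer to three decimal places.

Δs = (2.5 − 1)/7 = 3/14.
Right endpoints: 17/14, 10/7, 23/14, 13/7, 29/14, 16/7, 2.5.
f(17/14) = 13481/2744, f(10/7) = 2050/343, f(23/14) = 19895/2744, f(13/7) = 3016/343, f(29/14) = 29261/2744, f(16/7) = 4432/343, f(2.5) = 15.625.
Sum = Δs · [f(17/14) + f(10/7) + f(23/14) + ...].
Sum ≈ 14.173.

14.173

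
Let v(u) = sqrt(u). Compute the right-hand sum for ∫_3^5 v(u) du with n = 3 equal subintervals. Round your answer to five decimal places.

Δu = (5 − 3)/3 = 2/3.
Right endpoints: 11/3, 13/3, 5.
v(11/3) ≈ 1.91485, v(13/3) ≈ 2.08167, v(5) ≈ 2.23607.
Sum = Δu · [v(11/3) + v(13/3) + v(5)].
Sum ≈ 4.15506.

4.15506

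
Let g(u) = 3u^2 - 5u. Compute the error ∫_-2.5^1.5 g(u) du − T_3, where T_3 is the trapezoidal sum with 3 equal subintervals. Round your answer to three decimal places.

-3.556

Exact integral: ∫_-2.5^1.5 g(u) du = 29.
T_3 ≈ 32.55556.
Error ≈ 29 − 32.55556 ≈ -3.556.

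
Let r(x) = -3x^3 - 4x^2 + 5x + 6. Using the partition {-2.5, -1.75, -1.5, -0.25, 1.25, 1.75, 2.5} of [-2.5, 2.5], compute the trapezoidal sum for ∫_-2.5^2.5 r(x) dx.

-16.0859375

Subinterval widths: 0.75, 0.25, 1.25, 1.5, 0.5, 0.75.
r(-2.5) = 15.375, r(-1.75) = 1.078125, r(-1.5) = -0.375, r(-0.25) = 4.546875, r(1.25) = 0.140625, r(1.75) = -13.578125, r(2.5) = -53.375.
On each subinterval the trapezoid contributes (Δx_i/2)·[r(x_{i-1}) + r(x_i)].
Sum = -16.0859375.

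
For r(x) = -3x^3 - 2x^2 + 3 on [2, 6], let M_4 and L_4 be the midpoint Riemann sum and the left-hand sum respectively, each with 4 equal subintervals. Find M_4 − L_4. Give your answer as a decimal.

M_4 = -1074.
L_4 = -768.
M_4 − L_4 = -306.

-306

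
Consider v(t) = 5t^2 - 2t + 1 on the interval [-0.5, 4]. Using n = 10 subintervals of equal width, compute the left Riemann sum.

Δt = (4 − (-0.5))/10 = 0.45.
Left endpoints: -0.5, -0.05, 0.4, 0.85, 1.3, 1.75, 2.2, 2.65, 3.1, 3.55.
v(-0.5) = 3.25, v(-0.05) = 1.1125, v(0.4) = 1, v(0.85) = 2.9125, v(1.3) = 6.85, v(1.75) = 12.8125, v(2.2) = 20.8, v(2.65) = 30.8125, v(3.1) = 42.85, v(3.55) = 56.9125.
Sum = Δt · [v(-0.5) + v(-0.05) + v(0.4) + ...].
Sum = 80.690625.

80.690625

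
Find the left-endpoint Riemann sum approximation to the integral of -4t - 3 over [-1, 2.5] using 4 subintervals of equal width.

Δt = (2.5 − (-1))/4 = 0.875.
Left endpoints: -1, -0.125, 0.75, 1.625.
f(-1) = 1, f(-0.125) = -2.5, f(0.75) = -6, f(1.625) = -9.5.
Sum = Δt · [f(-1) + f(-0.125) + f(0.75) + f(1.625)].
Sum = -14.875.

-14.875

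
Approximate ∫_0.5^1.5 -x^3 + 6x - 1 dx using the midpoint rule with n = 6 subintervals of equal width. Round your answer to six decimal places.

Δx = (1.5 − 0.5)/6 = 1/6.
Midpoints: 7/12, 0.75, 11/12, 13/12, 1.25, 17/12.
f(7/12) = 3977/1728, f(0.75) = 3.078125, f(11/12) = 6445/1728, f(13/12) = 7307/1728, f(1.25) = 4.546875, f(17/12) = 8047/1728.
Sum = Δx · [f(7/12) + f(0.75) + f(11/12) + ...].
Sum ≈ 3.756944.

3.756944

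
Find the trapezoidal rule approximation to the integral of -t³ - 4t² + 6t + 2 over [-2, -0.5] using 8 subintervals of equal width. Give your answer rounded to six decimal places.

-14.767822

Δt = (-0.5 − (-2))/8 = 0.1875.
f(-2) = -18, f(-1.8125) = -65787/4096, f(-1.625) = -7179/512, f(-1.4375) = -48825/4096, f(-1.25) = -9.796875, f(-1.0625) = -31503/4096, f(-0.875) = -2889/512, f(-0.6875) = -15117/4096, f(-0.5) = -1.875.
T_8 = (Δt/2)·[f(t_0) + 2f(t_1) + ... + 2f(t_{7}) + f(t_8)].
Sum ≈ -14.767822.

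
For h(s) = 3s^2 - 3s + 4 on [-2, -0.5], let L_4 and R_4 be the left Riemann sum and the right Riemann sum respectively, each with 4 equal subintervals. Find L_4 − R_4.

5.90625

L_4 = 22.55859375.
R_4 = 16.65234375.
L_4 − R_4 = 5.90625.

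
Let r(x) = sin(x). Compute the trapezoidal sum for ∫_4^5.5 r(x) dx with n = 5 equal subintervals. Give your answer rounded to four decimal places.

-1.3521

Δx = (5.5 − 4)/5 = 0.3.
r(4) ≈ -0.7568, r(4.3) ≈ -0.9162, r(4.6) ≈ -0.9937, r(4.9) ≈ -0.9825, r(5.2) ≈ -0.8835, r(5.5) ≈ -0.7055.
T_5 = (Δx/2)·[r(x_0) + 2r(x_1) + ... + 2r(x_{4}) + r(x_5)].
Sum ≈ -1.3521.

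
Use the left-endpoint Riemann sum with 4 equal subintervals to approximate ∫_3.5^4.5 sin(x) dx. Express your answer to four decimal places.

Δx = (4.5 − 3.5)/4 = 0.25.
Left endpoints: 3.5, 3.75, 4, 4.25.
f(3.5) ≈ -0.3508, f(3.75) ≈ -0.5716, f(4) ≈ -0.7568, f(4.25) ≈ -0.8950.
Sum = Δx · [f(3.5) + f(3.75) + f(4) + f(4.25)].
Sum ≈ -0.6435.

-0.6435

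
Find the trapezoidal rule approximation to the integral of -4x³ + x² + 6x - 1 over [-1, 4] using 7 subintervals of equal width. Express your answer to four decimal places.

-200.5612

Δx = (4 − (-1))/7 = 5/7.
f(-1) = -2, f(-2/7) = -871/343, f(3/7) = 494/343, f(8/7) = 409/343, f(13/7) = -4126/343, f(18/7) = -16111/343, f(23/7) = -38546/343, f(4) = -217.
T_7 = (Δx/2)·[f(x_0) + 2f(x_1) + ... + 2f(x_{6}) + f(x_7)].
Sum ≈ -200.5612.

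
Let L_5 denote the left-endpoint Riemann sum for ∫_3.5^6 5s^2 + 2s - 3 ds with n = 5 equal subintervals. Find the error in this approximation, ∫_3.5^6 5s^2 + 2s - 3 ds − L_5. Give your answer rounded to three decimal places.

30.417

Exact integral: ∫_3.5^6 f(s) ds ≈ 304.79167.
L_5 = 274.375.
Error ≈ 304.79167 − 274.375 ≈ 30.417.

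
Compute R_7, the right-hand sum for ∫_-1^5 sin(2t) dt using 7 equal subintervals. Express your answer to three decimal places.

0.313

Δt = (5 − (-1))/7 = 6/7.
Right endpoints: -1/7, 5/7, 11/7, 17/7, 23/7, 29/7, 5.
f(-1/7) ≈ -0.282, f(5/7) ≈ 0.990, f(11/7) ≈ -0.001, f(17/7) ≈ -0.990, f(23/7) ≈ 0.284, f(29/7) ≈ 0.908, f(5) ≈ -0.544.
Sum = Δt · [f(-1/7) + f(5/7) + f(11/7) + ...].
Sum ≈ 0.313.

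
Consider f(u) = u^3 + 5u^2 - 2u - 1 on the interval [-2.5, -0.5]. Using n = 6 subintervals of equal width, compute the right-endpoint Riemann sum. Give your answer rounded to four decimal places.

Δu = (-0.5 − (-2.5))/6 = 1/3.
Right endpoints: -13/6, -11/6, -1.5, -7/6, -5/6, -0.5.
f(-13/6) = 3593/216, f(-11/6) = 2875/216, f(-1.5) = 9.875, f(-7/6) = 1415/216, f(-5/6) = 769/216, f(-0.5) = 1.125.
Sum = Δu · [f(-13/6) + f(-11/6) + f(-1.5) + ...].
Sum ≈ 17.0185.

17.0185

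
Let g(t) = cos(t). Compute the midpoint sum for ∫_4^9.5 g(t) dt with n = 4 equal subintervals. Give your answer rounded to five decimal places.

0.73847

Δt = (9.5 − 4)/4 = 1.375.
Midpoints: 4.6875, 6.0625, 7.4375, 8.8125.
g(4.6875) ≈ -0.02489, g(6.0625) ≈ 0.97575, g(7.4375) ≈ 0.40455, g(8.8125) ≈ -0.81834.
Sum = Δt · [g(4.6875) + g(6.0625) + g(7.4375) + g(8.8125)].
Sum ≈ 0.73847.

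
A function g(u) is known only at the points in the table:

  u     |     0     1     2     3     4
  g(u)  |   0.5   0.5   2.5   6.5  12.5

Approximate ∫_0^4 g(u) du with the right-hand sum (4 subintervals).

22

Δu = 1.
Sum = 1·[0.5 + 2.5 + 6.5 + 12.5] = 22.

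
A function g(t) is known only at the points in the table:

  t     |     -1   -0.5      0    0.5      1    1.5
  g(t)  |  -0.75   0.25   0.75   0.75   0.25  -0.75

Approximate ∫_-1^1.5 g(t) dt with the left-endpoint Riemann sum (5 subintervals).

Δt = 0.5.
Sum = 0.5·[(-0.75) + 0.25 + 0.75 + 0.75 + 0.25] = 0.625.

0.625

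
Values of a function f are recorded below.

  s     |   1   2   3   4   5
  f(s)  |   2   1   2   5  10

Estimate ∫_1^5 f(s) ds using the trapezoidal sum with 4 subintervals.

14

Δs = 1.
T_4 = (1/2)·[2 + 2·1 + 2·2 + 2·5 + 10] = 14.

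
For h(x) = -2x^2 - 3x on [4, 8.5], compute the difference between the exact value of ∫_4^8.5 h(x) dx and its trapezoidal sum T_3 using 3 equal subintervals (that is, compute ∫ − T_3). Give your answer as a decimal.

Exact integral: ∫_4^8.5 h(x) dx = -451.125.
T_3 = -454.5.
Error = -451.125 − (-454.5) = 3.375.

3.375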